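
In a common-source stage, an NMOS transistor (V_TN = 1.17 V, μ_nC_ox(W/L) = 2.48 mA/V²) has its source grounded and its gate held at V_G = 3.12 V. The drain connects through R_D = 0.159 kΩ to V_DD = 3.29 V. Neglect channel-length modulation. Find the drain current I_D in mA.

V_GS = V_G = 3.12 V, so V_ov = 3.12 − 1.17 = 1.95 V.
Assume saturation: I_D = ½ k_n V_ov² = 0.5 × 2.48 × 1.95² = 4.72 mA, giving V_DS = V_DD − I_D R_D = 3.29 − 4.72 × 0.159 = 2.54 V.
V_DS = 2.54 V ≥ V_ov = 1.95 V, confirming saturation.

I_D = 4.72 mA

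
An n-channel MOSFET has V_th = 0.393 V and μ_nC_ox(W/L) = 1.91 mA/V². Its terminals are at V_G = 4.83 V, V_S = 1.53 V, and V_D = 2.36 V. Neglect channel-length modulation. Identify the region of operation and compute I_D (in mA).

Triode; I_D = 3.95 mA

V_GS = V_G − V_S = 4.83 − 1.53 = 3.3 V; V_DS = V_D − V_S = 2.36 − 1.53 = 0.83 V.
V_ov = V_GS − V_th = 3.3 − 0.393 = 2.91 V.
Since V_DS = 0.83 V < V_ov = 2.91 V, the device is in the triode region.
I_D = k_n [V_ov · V_DS − ½ V_DS²] = 1.91 × [2.91 × 0.83 − 0.5 × 0.83²] = 3.95 mA.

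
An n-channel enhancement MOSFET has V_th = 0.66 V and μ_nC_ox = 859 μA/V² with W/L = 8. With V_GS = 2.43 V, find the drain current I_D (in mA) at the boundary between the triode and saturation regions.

I_D = 10.8 mA

At the boundary V_DS = V_ov = V_GS − V_th = 2.43 − 0.66 = 1.77 V.
k_n = μ_nC_ox · (W/L) = 6.872 mA/V².
I_D = ½ k_n V_ov² = 0.5 × 6.872 × 1.77² = 10.8 mA.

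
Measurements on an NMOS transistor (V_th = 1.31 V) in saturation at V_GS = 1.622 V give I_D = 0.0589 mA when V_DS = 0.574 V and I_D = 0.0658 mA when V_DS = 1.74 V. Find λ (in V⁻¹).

λ = 0.107 V⁻¹

With V_GS fixed, I_D ∝ (1 + λ V_DS) in saturation, so I_D2/I_D1 = (1 + λ V_DS2)/(1 + λ V_DS1).
0.0658/0.0589 = 1.117 = (1 + 1.74 λ)/(1 + 0.574 λ).
Solving: λ (I_D1 V_DS2 − I_D2 V_DS1) = I_D2 − I_D1, so λ = (0.0658 − 0.0589) / (0.0589 × 1.74 − 0.0658 × 0.574) = 0.0069 / 0.0647 = 0.107 V⁻¹.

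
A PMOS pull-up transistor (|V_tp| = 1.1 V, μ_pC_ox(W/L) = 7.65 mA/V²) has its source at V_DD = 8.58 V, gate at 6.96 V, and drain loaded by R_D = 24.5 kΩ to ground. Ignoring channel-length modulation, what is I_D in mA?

V_SG = V_DD − V_G = 8.58 − 6.96 = 1.62 V, so V_ov = 1.62 − 1.1 = 0.52 V.
Assume saturation: I_D = ½ k_p V_ov² = 0.5 × 7.65 × 0.52² = 1.03 mA, giving V_SD = V_DD − I_D R_D = 8.58 − 1.03 × 24.5 = -16.8 V.
But -16.8 V < V_ov = 0.52 V, so the device is actually in triode.
In triode I_D = k_p[V_ov V_SD − ½ V_SD²] and I_D = (V_DD − V_SD)/R_D. Equating: 93.7 V_SD² − 98.46 V_SD + 8.58 = 0, giving V_SD = 0.0959 V (the root below V_ov).
I_D = (8.58 − 0.0959) / 24.5 = 0.346 mA.

I_D = 0.346 mA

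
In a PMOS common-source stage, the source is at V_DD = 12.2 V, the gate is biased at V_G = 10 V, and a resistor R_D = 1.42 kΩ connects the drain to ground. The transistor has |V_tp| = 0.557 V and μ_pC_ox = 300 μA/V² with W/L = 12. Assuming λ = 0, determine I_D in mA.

I_D = 4.86 mA

V_SG = V_DD − V_G = 12.2 − 10 = 2.2 V, so V_ov = 2.2 − 0.557 = 1.64 V.
k_p = μ_pC_ox · (W/L) = 3.6 mA/V².
Assume saturation: I_D = ½ k_p V_ov² = 0.5 × 3.6 × 1.64² = 4.86 mA, giving V_SD = V_DD − I_D R_D = 12.2 − 4.86 × 1.42 = 5.3 V.
V_SD = 5.3 V ≥ V_ov = 1.64 V, confirming saturation.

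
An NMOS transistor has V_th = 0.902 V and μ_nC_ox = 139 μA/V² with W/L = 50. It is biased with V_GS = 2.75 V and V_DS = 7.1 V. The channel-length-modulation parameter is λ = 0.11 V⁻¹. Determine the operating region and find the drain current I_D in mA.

Saturation; I_D = 21.1 mA

k_n = μ_nC_ox · (W/L) = 6.95 mA/V².
V_ov = V_GS − V_th = 2.75 − 0.902 = 1.85 V.
Since V_DS = 7.1 V ≥ V_ov = 1.85 V, the device is in saturation.
I_D = ½ k_n V_ov² (1 + λ V_DS) = 0.5 × 6.95 × 1.85² × (1 + 0.11 × 7.1) = 21.1 mA.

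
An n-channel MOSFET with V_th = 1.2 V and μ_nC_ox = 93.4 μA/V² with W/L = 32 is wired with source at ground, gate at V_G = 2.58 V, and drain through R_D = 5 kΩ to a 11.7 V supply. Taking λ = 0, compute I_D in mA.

I_D = 2.20 mA

V_GS = V_G = 2.58 V, so V_ov = 2.58 − 1.2 = 1.38 V.
k_n = μ_nC_ox · (W/L) = 2.989 mA/V².
Assume saturation: I_D = ½ k_n V_ov² = 0.5 × 2.989 × 1.38² = 2.85 mA, giving V_DS = V_DD − I_D R_D = 11.7 − 2.85 × 5 = -2.53 V.
But -2.53 V < V_ov = 1.38 V, so the device is actually in triode.
In triode I_D = k_n[V_ov V_DS − ½ V_DS²] and I_D = (V_DD − V_DS)/R_D. Equating: 7.47 V_DS² − 21.62 V_DS + 11.7 = 0, giving V_DS = 0.72 V (the root below V_ov).
I_D = (11.7 − 0.72) / 5 = 2.2 mA.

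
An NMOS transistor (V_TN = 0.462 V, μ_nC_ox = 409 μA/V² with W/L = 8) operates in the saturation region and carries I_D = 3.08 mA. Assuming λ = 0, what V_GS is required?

V_GS = 1.83 V

k_n = μ_nC_ox · (W/L) = 3.272 mA/V².
In saturation I_D = ½ k_n (V_GS − V_TN)², so V_GS − V_TN = √(2 I_D / k_n) = √(2 × 3.08 / 3.272) = 1.37 V.
V_GS = 0.462 + 1.37 = 1.83 V.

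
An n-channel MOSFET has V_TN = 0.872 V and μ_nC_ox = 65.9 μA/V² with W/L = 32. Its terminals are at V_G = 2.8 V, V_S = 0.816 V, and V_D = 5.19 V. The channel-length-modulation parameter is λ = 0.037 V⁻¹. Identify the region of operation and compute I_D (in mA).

V_GS = V_G − V_S = 2.8 − 0.816 = 1.98 V; V_DS = V_D − V_S = 5.19 − 0.816 = 4.37 V.
k_n = μ_nC_ox · (W/L) = 2.109 mA/V².
V_ov = V_GS − V_TN = 1.98 − 0.872 = 1.11 V.
Since V_DS = 4.37 V ≥ V_ov = 1.11 V, the device is in saturation.
I_D = ½ k_n V_ov² (1 + λ V_DS) = 0.5 × 2.109 × 1.11² × (1 + 0.037 × 4.37) = 1.51 mA.

Saturation; I_D = 1.51 mA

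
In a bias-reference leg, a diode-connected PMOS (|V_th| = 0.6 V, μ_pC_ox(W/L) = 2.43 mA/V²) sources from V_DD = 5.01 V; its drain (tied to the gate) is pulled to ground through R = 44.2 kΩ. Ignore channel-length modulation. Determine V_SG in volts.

With gate tied to drain, V_SG = V_SD ≥ V_SG − |V_th|, so the device is in saturation.
KCL at the drain: ½ k_p (V_SG − |V_th|)² = (V_DD − V_SG)/R.
Let x = V_SG − 0.6. Then 53.7 x² + x − 4.41 = 0, giving x = 0.277 V (positive root), so V_SG = 0.877 V.
I_D = (V_DD − V_SG)/R = (5.01 − 0.877) / 44.2 = 0.0935 mA.

V_SG = 0.877 V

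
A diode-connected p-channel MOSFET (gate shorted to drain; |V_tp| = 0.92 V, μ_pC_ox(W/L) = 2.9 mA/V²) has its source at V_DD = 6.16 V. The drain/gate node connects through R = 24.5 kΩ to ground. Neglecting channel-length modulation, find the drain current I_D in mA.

I_D = 0.199 mA

With gate tied to drain, V_SG = V_SD ≥ V_SG − |V_tp|, so the device is in saturation.
KCL at the drain: ½ k_p (V_SG − |V_tp|)² = (V_DD − V_SG)/R.
Let x = V_SG − 0.92. Then 35.5 x² + x − 5.24 = 0, giving x = 0.37 V (positive root), so V_SG = 1.29 V.
I_D = (V_DD − V_SG)/R = (6.16 − 1.29) / 24.5 = 0.199 mA.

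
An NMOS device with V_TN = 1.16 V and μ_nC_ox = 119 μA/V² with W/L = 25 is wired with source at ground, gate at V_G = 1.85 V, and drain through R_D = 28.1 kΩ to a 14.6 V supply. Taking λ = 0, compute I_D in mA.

I_D = 0.508 mA

V_GS = V_G = 1.85 V, so V_ov = 1.85 − 1.16 = 0.69 V.
k_n = μ_nC_ox · (W/L) = 2.975 mA/V².
Assume saturation: I_D = ½ k_n V_ov² = 0.5 × 2.975 × 0.69² = 0.708 mA, giving V_DS = V_DD − I_D R_D = 14.6 − 0.708 × 28.1 = -5.3 V.
But -5.3 V < V_ov = 0.69 V, so the device is actually in triode.
In triode I_D = k_n[V_ov V_DS − ½ V_DS²] and I_D = (V_DD − V_DS)/R_D. Equating: 41.8 V_DS² − 58.68 V_DS + 14.6 = 0, giving V_DS = 0.323 V (the root below V_ov).
I_D = (14.6 − 0.323) / 28.1 = 0.508 mA.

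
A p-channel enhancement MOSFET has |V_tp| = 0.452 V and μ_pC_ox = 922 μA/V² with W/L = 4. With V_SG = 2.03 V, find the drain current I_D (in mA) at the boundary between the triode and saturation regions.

I_D = 4.59 mA

At the boundary V_SD = V_ov = V_SG − |V_tp| = 2.03 − 0.452 = 1.58 V.
k_p = μ_pC_ox · (W/L) = 3.688 mA/V².
I_D = ½ k_p V_ov² = 0.5 × 3.688 × 1.58² = 4.59 mA.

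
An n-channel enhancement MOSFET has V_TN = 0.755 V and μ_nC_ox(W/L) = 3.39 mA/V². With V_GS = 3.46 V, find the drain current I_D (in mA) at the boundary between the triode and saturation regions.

At the boundary V_DS = V_ov = V_GS − V_TN = 3.46 − 0.755 = 2.71 V.
I_D = ½ k_n V_ov² = 0.5 × 3.39 × 2.71² = 12.4 mA.

I_D = 12.4 mA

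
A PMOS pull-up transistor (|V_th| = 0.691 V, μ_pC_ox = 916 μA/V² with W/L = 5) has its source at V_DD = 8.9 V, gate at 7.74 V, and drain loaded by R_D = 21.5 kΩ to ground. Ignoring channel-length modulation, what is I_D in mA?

V_SG = V_DD − V_G = 8.9 − 7.74 = 1.16 V, so V_ov = 1.16 − 0.691 = 0.469 V.
k_p = μ_pC_ox · (W/L) = 4.58 mA/V².
Assume saturation: I_D = ½ k_p V_ov² = 0.5 × 4.58 × 0.469² = 0.504 mA, giving V_SD = V_DD − I_D R_D = 8.9 − 0.504 × 21.5 = -1.93 V.
But -1.93 V < V_ov = 0.469 V, so the device is actually in triode.
In triode I_D = k_p[V_ov V_SD − ½ V_SD²] and I_D = (V_DD − V_SD)/R_D. Equating: 49.2 V_SD² − 47.18 V_SD + 8.9 = 0, giving V_SD = 0.258 V (the root below V_ov).
I_D = (8.9 − 0.258) / 21.5 = 0.402 mA.

I_D = 0.402 mA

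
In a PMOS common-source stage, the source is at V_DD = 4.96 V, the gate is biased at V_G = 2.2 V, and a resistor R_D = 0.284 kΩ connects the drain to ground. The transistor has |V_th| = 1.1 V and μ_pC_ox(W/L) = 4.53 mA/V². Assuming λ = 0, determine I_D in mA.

V_SG = V_DD − V_G = 4.96 − 2.2 = 2.76 V, so V_ov = 2.76 − 1.1 = 1.66 V.
Assume saturation: I_D = ½ k_p V_ov² = 0.5 × 4.53 × 1.66² = 6.24 mA, giving V_SD = V_DD − I_D R_D = 4.96 − 6.24 × 0.284 = 3.19 V.
V_SD = 3.19 V ≥ V_ov = 1.66 V, confirming saturation.

I_D = 6.24 mA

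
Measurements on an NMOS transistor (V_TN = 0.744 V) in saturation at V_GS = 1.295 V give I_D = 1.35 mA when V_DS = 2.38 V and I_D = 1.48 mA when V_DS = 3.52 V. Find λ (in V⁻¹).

With V_GS fixed, I_D ∝ (1 + λ V_DS) in saturation, so I_D2/I_D1 = (1 + λ V_DS2)/(1 + λ V_DS1).
1.48/1.35 = 1.096 = (1 + 3.52 λ)/(1 + 2.38 λ).
Solving: λ (I_D1 V_DS2 − I_D2 V_DS1) = I_D2 − I_D1, so λ = (1.48 − 1.35) / (1.35 × 3.52 − 1.48 × 2.38) = 0.13 / 1.23 = 0.106 V⁻¹.

λ = 0.106 V⁻¹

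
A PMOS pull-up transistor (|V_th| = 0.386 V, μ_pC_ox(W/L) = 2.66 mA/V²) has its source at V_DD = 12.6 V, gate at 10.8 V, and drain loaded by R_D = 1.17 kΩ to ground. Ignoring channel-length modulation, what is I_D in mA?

I_D = 2.66 mA

V_SG = V_DD − V_G = 12.6 − 10.8 = 1.8 V, so V_ov = 1.8 − 0.386 = 1.41 V.
Assume saturation: I_D = ½ k_p V_ov² = 0.5 × 2.66 × 1.41² = 2.66 mA, giving V_SD = V_DD − I_D R_D = 12.6 − 2.66 × 1.17 = 9.49 V.
V_SD = 9.49 V ≥ V_ov = 1.41 V, confirming saturation.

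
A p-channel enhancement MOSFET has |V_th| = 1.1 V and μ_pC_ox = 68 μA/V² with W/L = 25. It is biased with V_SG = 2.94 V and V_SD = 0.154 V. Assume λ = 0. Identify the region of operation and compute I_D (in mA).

Triode; I_D = 0.462 mA

k_p = μ_pC_ox · (W/L) = 1.7 mA/V².
V_ov = V_SG − |V_th| = 2.94 − 1.1 = 1.84 V.
Since V_SD = 0.154 V < V_ov = 1.84 V, the device is in the triode region.
I_D = k_p [V_ov · V_SD − ½ V_SD²] = 1.7 × [1.84 × 0.154 − 0.5 × 0.154²] = 0.462 mA.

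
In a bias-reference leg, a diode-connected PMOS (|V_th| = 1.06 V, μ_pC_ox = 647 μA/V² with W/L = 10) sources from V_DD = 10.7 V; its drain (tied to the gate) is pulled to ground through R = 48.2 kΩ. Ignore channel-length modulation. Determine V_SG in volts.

V_SG = 1.31 V

With gate tied to drain, V_SG = V_SD ≥ V_SG − |V_th|, so the device is in saturation.
k_p = μ_pC_ox · (W/L) = 6.47 mA/V².
KCL at the drain: ½ k_p (V_SG − |V_th|)² = (V_DD − V_SG)/R.
Let x = V_SG − 1.06. Then 156 x² + x − 9.64 = 0, giving x = 0.245 V (positive root), so V_SG = 1.31 V.
I_D = (V_DD − V_SG)/R = (10.7 − 1.31) / 48.2 = 0.195 mA.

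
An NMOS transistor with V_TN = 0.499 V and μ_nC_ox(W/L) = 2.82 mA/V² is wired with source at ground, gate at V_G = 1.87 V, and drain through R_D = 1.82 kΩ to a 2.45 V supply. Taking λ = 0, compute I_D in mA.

V_GS = V_G = 1.87 V, so V_ov = 1.87 − 0.499 = 1.37 V.
Assume saturation: I_D = ½ k_n V_ov² = 0.5 × 2.82 × 1.37² = 2.65 mA, giving V_DS = V_DD − I_D R_D = 2.45 − 2.65 × 1.82 = -2.37 V.
But -2.37 V < V_ov = 1.37 V, so the device is actually in triode.
In triode I_D = k_n[V_ov V_DS − ½ V_DS²] and I_D = (V_DD − V_DS)/R_D. Equating: 2.57 V_DS² − 8.037 V_DS + 2.45 = 0, giving V_DS = 0.342 V (the root below V_ov).
I_D = (2.45 − 0.342) / 1.82 = 1.16 mA.

I_D = 1.16 mA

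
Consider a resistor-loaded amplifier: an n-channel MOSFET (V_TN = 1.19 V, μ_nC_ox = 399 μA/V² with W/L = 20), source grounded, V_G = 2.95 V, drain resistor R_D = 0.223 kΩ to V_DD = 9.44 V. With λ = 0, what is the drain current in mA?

I_D = 12.4 mA

V_GS = V_G = 2.95 V, so V_ov = 2.95 − 1.19 = 1.76 V.
k_n = μ_nC_ox · (W/L) = 7.98 mA/V².
Assume saturation: I_D = ½ k_n V_ov² = 0.5 × 7.98 × 1.76² = 12.4 mA, giving V_DS = V_DD − I_D R_D = 9.44 − 12.4 × 0.223 = 6.68 V.
V_DS = 6.68 V ≥ V_ov = 1.76 V, confirming saturation.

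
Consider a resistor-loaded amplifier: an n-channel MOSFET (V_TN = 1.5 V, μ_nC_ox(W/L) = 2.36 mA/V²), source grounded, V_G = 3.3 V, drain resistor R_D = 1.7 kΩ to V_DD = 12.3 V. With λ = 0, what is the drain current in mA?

I_D = 3.82 mA

V_GS = V_G = 3.3 V, so V_ov = 3.3 − 1.5 = 1.8 V.
Assume saturation: I_D = ½ k_n V_ov² = 0.5 × 2.36 × 1.8² = 3.82 mA, giving V_DS = V_DD − I_D R_D = 12.3 − 3.82 × 1.7 = 5.8 V.
V_DS = 5.8 V ≥ V_ov = 1.8 V, confirming saturation.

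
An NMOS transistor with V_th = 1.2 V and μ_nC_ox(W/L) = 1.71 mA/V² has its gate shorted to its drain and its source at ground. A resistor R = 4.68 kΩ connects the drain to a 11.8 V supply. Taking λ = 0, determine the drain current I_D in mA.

With gate tied to drain, V_GS = V_DS ≥ V_GS − V_th, so the device is in saturation.
KCL at the drain: ½ k_n (V_GS − V_th)² = (V_DD − V_GS)/R.
Let x = V_GS − 1.2. Then 4 x² + x − 10.6 = 0, giving x = 1.51 V (positive root), so V_GS = 2.71 V.
I_D = (V_DD − V_GS)/R = (11.8 − 2.71) / 4.68 = 1.94 mA.

I_D = 1.94 mA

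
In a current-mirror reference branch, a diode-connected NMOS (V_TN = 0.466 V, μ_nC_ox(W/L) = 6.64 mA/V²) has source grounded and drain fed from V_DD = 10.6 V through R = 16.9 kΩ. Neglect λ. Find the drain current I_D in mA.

With gate tied to drain, V_GS = V_DS ≥ V_GS − V_TN, so the device is in saturation.
KCL at the drain: ½ k_n (V_GS − V_TN)² = (V_DD − V_GS)/R.
Let x = V_GS − 0.466. Then 56.1 x² + x − 10.13 = 0, giving x = 0.416 V (positive root), so V_GS = 0.882 V.
I_D = (V_DD − V_GS)/R = (10.6 − 0.882) / 16.9 = 0.575 mA.

I_D = 0.575 mA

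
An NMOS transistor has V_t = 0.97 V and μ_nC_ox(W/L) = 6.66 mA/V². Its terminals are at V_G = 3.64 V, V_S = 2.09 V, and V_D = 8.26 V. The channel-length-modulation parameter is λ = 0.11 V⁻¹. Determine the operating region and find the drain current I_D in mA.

Saturation; I_D = 1.88 mA

V_GS = V_G − V_S = 3.64 − 2.09 = 1.55 V; V_DS = V_D − V_S = 8.26 − 2.09 = 6.17 V.
V_ov = V_GS − V_t = 1.55 − 0.97 = 0.58 V.
Since V_DS = 6.17 V ≥ V_ov = 0.58 V, the device is in saturation.
I_D = ½ k_n V_ov² (1 + λ V_DS) = 0.5 × 6.66 × 0.58² × (1 + 0.11 × 6.17) = 1.88 mA.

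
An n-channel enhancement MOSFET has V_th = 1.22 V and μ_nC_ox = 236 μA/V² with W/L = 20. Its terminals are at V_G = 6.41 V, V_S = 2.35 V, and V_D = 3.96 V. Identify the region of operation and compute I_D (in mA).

V_GS = V_G − V_S = 6.41 − 2.35 = 4.06 V; V_DS = V_D − V_S = 3.96 − 2.35 = 1.61 V.
k_n = μ_nC_ox · (W/L) = 4.72 mA/V².
V_ov = V_GS − V_th = 4.06 − 1.22 = 2.84 V.
Since V_DS = 1.61 V < V_ov = 2.84 V, the device is in the triode region.
I_D = k_n [V_ov · V_DS − ½ V_DS²] = 4.72 × [2.84 × 1.61 − 0.5 × 1.61²] = 15.5 mA.

Triode; I_D = 15.5 mA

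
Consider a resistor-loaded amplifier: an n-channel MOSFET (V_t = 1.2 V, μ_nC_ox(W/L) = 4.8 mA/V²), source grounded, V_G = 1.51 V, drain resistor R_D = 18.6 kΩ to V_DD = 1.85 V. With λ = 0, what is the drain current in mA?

V_GS = V_G = 1.51 V, so V_ov = 1.51 − 1.2 = 0.31 V.
Assume saturation: I_D = ½ k_n V_ov² = 0.5 × 4.8 × 0.31² = 0.231 mA, giving V_DS = V_DD − I_D R_D = 1.85 − 0.231 × 18.6 = -2.44 V.
But -2.44 V < V_ov = 0.31 V, so the device is actually in triode.
In triode I_D = k_n[V_ov V_DS − ½ V_DS²] and I_D = (V_DD − V_DS)/R_D. Equating: 44.6 V_DS² − 28.68 V_DS + 1.85 = 0, giving V_DS = 0.0728 V (the root below V_ov).
I_D = (1.85 − 0.0728) / 18.6 = 0.0956 mA.

I_D = 0.0956 mA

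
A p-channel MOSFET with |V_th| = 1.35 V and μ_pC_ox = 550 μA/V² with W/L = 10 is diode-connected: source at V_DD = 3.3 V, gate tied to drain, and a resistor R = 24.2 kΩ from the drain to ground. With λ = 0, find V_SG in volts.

With gate tied to drain, V_SG = V_SD ≥ V_SG − |V_th|, so the device is in saturation.
k_p = μ_pC_ox · (W/L) = 5.5 mA/V².
KCL at the drain: ½ k_p (V_SG − |V_th|)² = (V_DD − V_SG)/R.
Let x = V_SG − 1.35. Then 66.5 x² + x − 1.95 = 0, giving x = 0.164 V (positive root), so V_SG = 1.51 V.
I_D = (V_DD − V_SG)/R = (3.3 − 1.51) / 24.2 = 0.0738 mA.

V_SG = 1.51 V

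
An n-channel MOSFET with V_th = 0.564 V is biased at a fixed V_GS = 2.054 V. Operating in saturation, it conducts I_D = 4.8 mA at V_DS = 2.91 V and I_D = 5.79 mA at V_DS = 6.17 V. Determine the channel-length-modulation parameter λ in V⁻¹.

With V_GS fixed, I_D ∝ (1 + λ V_DS) in saturation, so I_D2/I_D1 = (1 + λ V_DS2)/(1 + λ V_DS1).
5.79/4.8 = 1.206 = (1 + 6.17 λ)/(1 + 2.91 λ).
Solving: λ (I_D1 V_DS2 − I_D2 V_DS1) = I_D2 − I_D1, so λ = (5.79 − 4.8) / (4.8 × 6.17 − 5.79 × 2.91) = 0.99 / 12.8 = 0.0775 V⁻¹.

λ = 0.0775 V⁻¹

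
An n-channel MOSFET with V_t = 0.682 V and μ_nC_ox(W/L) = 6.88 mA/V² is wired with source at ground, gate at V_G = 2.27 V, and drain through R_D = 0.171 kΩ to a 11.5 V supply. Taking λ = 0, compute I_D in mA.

I_D = 8.67 mA

V_GS = V_G = 2.27 V, so V_ov = 2.27 − 0.682 = 1.59 V.
Assume saturation: I_D = ½ k_n V_ov² = 0.5 × 6.88 × 1.59² = 8.67 mA, giving V_DS = V_DD − I_D R_D = 11.5 − 8.67 × 0.171 = 10 V.
V_DS = 10 V ≥ V_ov = 1.59 V, confirming saturation.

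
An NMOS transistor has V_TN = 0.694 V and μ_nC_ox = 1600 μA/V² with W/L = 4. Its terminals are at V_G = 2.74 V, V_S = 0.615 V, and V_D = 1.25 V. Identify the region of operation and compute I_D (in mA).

Triode; I_D = 4.53 mA

V_GS = V_G − V_S = 2.74 − 0.615 = 2.12 V; V_DS = V_D − V_S = 1.25 − 0.615 = 0.635 V.
k_n = μ_nC_ox · (W/L) = 6.4 mA/V².
V_ov = V_GS − V_TN = 2.12 − 0.694 = 1.43 V.
Since V_DS = 0.635 V < V_ov = 1.43 V, the device is in the triode region.
I_D = k_n [V_ov · V_DS − ½ V_DS²] = 6.4 × [1.43 × 0.635 − 0.5 × 0.635²] = 4.53 mA.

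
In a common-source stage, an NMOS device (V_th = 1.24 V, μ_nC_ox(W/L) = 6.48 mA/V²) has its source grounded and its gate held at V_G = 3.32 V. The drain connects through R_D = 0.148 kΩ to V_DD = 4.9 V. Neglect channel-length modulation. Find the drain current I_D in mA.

V_GS = V_G = 3.32 V, so V_ov = 3.32 − 1.24 = 2.08 V.
Assume saturation: I_D = ½ k_n V_ov² = 0.5 × 6.48 × 2.08² = 14 mA, giving V_DS = V_DD − I_D R_D = 4.9 − 14 × 0.148 = 2.83 V.
V_DS = 2.83 V ≥ V_ov = 2.08 V, confirming saturation.

I_D = 14.0 mA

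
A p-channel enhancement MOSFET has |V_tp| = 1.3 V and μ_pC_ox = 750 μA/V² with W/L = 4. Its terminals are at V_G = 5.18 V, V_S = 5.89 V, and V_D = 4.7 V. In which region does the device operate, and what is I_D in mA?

V_SG = V_S − V_G = 5.89 − 5.18 = 0.71 V; V_SD = V_S − V_D = 5.89 − 4.7 = 1.19 V.
V_SG = 0.71 V < |V_tp| = 1.3 V, so the transistor is in cutoff.

Cutoff; I_D = 0 mA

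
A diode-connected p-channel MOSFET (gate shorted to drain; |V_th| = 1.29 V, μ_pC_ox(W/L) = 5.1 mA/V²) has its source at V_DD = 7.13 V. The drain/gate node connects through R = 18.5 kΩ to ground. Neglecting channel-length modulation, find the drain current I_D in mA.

With gate tied to drain, V_SG = V_SD ≥ V_SG − |V_th|, so the device is in saturation.
KCL at the drain: ½ k_p (V_SG − |V_th|)² = (V_DD − V_SG)/R.
Let x = V_SG − 1.29. Then 47.2 x² + x − 5.84 = 0, giving x = 0.341 V (positive root), so V_SG = 1.63 V.
I_D = (V_DD − V_SG)/R = (7.13 − 1.63) / 18.5 = 0.297 mA.

I_D = 0.297 mA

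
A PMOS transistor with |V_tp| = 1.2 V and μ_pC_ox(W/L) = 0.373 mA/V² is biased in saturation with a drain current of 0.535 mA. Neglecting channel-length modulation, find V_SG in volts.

V_SG = 2.89 V

In saturation I_D = ½ k_p (V_SG − |V_tp|)², so V_SG − |V_tp| = √(2 I_D / k_p) = √(2 × 0.535 / 0.373) = 1.69 V.
V_SG = 1.2 + 1.69 = 2.89 V.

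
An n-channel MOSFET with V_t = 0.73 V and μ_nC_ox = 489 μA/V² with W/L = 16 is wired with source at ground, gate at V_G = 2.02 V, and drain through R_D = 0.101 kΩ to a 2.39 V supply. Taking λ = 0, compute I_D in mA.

I_D = 6.51 mA

V_GS = V_G = 2.02 V, so V_ov = 2.02 − 0.73 = 1.29 V.
k_n = μ_nC_ox · (W/L) = 7.824 mA/V².
Assume saturation: I_D = ½ k_n V_ov² = 0.5 × 7.824 × 1.29² = 6.51 mA, giving V_DS = V_DD − I_D R_D = 2.39 − 6.51 × 0.101 = 1.73 V.
V_DS = 1.73 V ≥ V_ov = 1.29 V, confirming saturation.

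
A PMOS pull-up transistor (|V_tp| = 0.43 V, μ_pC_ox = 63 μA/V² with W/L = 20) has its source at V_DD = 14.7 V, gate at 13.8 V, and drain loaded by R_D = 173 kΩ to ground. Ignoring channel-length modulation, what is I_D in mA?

I_D = 0.0840 mA

V_SG = V_DD − V_G = 14.7 − 13.8 = 0.9 V, so V_ov = 0.9 − 0.43 = 0.47 V.
k_p = μ_pC_ox · (W/L) = 1.26 mA/V².
Assume saturation: I_D = ½ k_p V_ov² = 0.5 × 1.26 × 0.47² = 0.139 mA, giving V_SD = V_DD − I_D R_D = 14.7 − 0.139 × 173 = -9.38 V.
But -9.38 V < V_ov = 0.47 V, so the device is actually in triode.
In triode I_D = k_p[V_ov V_SD − ½ V_SD²] and I_D = (V_DD − V_SD)/R_D. Equating: 109 V_SD² − 103.5 V_SD + 14.7 = 0, giving V_SD = 0.174 V (the root below V_ov).
I_D = (14.7 − 0.174) / 173 = 0.084 mA.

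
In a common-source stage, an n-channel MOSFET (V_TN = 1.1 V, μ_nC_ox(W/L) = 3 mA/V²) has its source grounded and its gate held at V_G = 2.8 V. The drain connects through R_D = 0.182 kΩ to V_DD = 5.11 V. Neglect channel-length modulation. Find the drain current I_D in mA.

I_D = 4.33 mA

V_GS = V_G = 2.8 V, so V_ov = 2.8 − 1.1 = 1.7 V.
Assume saturation: I_D = ½ k_n V_ov² = 0.5 × 3 × 1.7² = 4.33 mA, giving V_DS = V_DD − I_D R_D = 5.11 − 4.33 × 0.182 = 4.32 V.
V_DS = 4.32 V ≥ V_ov = 1.7 V, confirming saturation.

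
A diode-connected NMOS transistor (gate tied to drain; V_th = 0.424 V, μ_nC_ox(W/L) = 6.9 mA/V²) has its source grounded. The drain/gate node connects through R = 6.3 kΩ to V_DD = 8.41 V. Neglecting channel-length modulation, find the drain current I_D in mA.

I_D = 1.17 mA

With gate tied to drain, V_GS = V_DS ≥ V_GS − V_th, so the device is in saturation.
KCL at the drain: ½ k_n (V_GS − V_th)² = (V_DD − V_GS)/R.
Let x = V_GS − 0.424. Then 21.7 x² + x − 7.986 = 0, giving x = 0.584 V (positive root), so V_GS = 1.01 V.
I_D = (V_DD − V_GS)/R = (8.41 − 1.01) / 6.3 = 1.17 mA.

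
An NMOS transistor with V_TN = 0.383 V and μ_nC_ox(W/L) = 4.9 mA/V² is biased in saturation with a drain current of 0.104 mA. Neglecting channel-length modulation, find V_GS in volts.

In saturation I_D = ½ k_n (V_GS − V_TN)², so V_GS − V_TN = √(2 I_D / k_n) = √(2 × 0.104 / 4.9) = 0.206 V.
V_GS = 0.383 + 0.206 = 0.589 V.

V_GS = 0.589 V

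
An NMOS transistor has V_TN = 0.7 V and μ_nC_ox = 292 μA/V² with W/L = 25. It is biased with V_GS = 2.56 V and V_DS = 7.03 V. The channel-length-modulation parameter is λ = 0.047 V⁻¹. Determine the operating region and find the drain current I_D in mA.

k_n = μ_nC_ox · (W/L) = 7.3 mA/V².
V_ov = V_GS − V_TN = 2.56 − 0.7 = 1.86 V.
Since V_DS = 7.03 V ≥ V_ov = 1.86 V, the device is in saturation.
I_D = ½ k_n V_ov² (1 + λ V_DS) = 0.5 × 7.3 × 1.86² × (1 + 0.047 × 7.03) = 16.8 mA.

Saturation; I_D = 16.8 mA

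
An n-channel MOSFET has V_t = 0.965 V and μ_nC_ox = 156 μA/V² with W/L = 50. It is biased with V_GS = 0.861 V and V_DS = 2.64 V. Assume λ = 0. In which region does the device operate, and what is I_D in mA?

V_GS = 0.861 V < V_t = 0.965 V, so the transistor is in cutoff.

Cutoff; I_D = 0 mA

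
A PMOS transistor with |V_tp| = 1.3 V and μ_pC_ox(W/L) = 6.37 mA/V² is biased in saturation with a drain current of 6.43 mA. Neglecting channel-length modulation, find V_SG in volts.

V_SG = 2.72 V

In saturation I_D = ½ k_p (V_SG − |V_tp|)², so V_SG − |V_tp| = √(2 I_D / k_p) = √(2 × 6.43 / 6.37) = 1.42 V.
V_SG = 1.3 + 1.42 = 2.72 V.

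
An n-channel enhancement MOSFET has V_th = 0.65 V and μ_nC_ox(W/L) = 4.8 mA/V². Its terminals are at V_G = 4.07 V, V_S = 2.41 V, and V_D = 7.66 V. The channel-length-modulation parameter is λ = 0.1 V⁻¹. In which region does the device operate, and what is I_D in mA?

Saturation; I_D = 3.73 mA

V_GS = V_G − V_S = 4.07 − 2.41 = 1.66 V; V_DS = V_D − V_S = 7.66 − 2.41 = 5.25 V.
V_ov = V_GS − V_th = 1.66 − 0.65 = 1.01 V.
Since V_DS = 5.25 V ≥ V_ov = 1.01 V, the device is in saturation.
I_D = ½ k_n V_ov² (1 + λ V_DS) = 0.5 × 4.8 × 1.01² × (1 + 0.1 × 5.25) = 3.73 mA.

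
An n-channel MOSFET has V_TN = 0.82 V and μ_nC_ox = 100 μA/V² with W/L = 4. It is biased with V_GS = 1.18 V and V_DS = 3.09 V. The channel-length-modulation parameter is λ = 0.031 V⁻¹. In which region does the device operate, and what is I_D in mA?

k_n = μ_nC_ox · (W/L) = 0.4 mA/V².
V_ov = V_GS − V_TN = 1.18 − 0.82 = 0.36 V.
Since V_DS = 3.09 V ≥ V_ov = 0.36 V, the device is in saturation.
I_D = ½ k_n V_ov² (1 + λ V_DS) = 0.5 × 0.4 × 0.36² × (1 + 0.031 × 3.09) = 0.0284 mA.

Saturation; I_D = 0.0284 mA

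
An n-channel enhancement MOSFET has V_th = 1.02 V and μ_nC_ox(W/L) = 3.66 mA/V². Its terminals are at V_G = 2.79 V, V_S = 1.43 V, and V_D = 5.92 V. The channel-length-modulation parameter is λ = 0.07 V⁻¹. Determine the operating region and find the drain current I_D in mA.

V_GS = V_G − V_S = 2.79 − 1.43 = 1.36 V; V_DS = V_D − V_S = 5.92 − 1.43 = 4.49 V.
V_ov = V_GS − V_th = 1.36 − 1.02 = 0.34 V.
Since V_DS = 4.49 V ≥ V_ov = 0.34 V, the device is in saturation.
I_D = ½ k_n V_ov² (1 + λ V_DS) = 0.5 × 3.66 × 0.34² × (1 + 0.07 × 4.49) = 0.278 mA.

Saturation; I_D = 0.278 mA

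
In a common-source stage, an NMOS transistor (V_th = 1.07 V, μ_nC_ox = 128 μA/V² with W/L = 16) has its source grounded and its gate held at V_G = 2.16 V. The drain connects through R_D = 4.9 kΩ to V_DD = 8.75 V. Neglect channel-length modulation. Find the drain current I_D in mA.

V_GS = V_G = 2.16 V, so V_ov = 2.16 − 1.07 = 1.09 V.
k_n = μ_nC_ox · (W/L) = 2.048 mA/V².
Assume saturation: I_D = ½ k_n V_ov² = 0.5 × 2.048 × 1.09² = 1.22 mA, giving V_DS = V_DD − I_D R_D = 8.75 − 1.22 × 4.9 = 2.79 V.
V_DS = 2.79 V ≥ V_ov = 1.09 V, confirming saturation.

I_D = 1.22 mA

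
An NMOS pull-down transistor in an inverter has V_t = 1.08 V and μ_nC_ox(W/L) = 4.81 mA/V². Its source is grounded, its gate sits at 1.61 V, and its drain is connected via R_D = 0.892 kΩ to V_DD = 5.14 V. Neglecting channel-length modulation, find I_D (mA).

V_GS = V_G = 1.61 V, so V_ov = 1.61 − 1.08 = 0.53 V.
Assume saturation: I_D = ½ k_n V_ov² = 0.5 × 4.81 × 0.53² = 0.676 mA, giving V_DS = V_DD − I_D R_D = 5.14 − 0.676 × 0.892 = 4.54 V.
V_DS = 4.54 V ≥ V_ov = 0.53 V, confirming saturation.

I_D = 0.676 mA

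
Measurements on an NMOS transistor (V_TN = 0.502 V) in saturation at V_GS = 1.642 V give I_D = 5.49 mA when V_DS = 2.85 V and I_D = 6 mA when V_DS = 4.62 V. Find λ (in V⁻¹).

With V_GS fixed, I_D ∝ (1 + λ V_DS) in saturation, so I_D2/I_D1 = (1 + λ V_DS2)/(1 + λ V_DS1).
6/5.49 = 1.093 = (1 + 4.62 λ)/(1 + 2.85 λ).
Solving: λ (I_D1 V_DS2 − I_D2 V_DS1) = I_D2 − I_D1, so λ = (6 − 5.49) / (5.49 × 4.62 − 6 × 2.85) = 0.51 / 8.26 = 0.0617 V⁻¹.

λ = 0.0617 V⁻¹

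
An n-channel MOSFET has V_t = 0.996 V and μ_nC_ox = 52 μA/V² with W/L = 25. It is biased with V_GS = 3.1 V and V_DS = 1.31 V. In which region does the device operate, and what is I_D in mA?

k_n = μ_nC_ox · (W/L) = 1.3 mA/V².
V_ov = V_GS − V_t = 3.1 − 0.996 = 2.1 V.
Since V_DS = 1.31 V < V_ov = 2.1 V, the device is in the triode region.
I_D = k_n [V_ov · V_DS − ½ V_DS²] = 1.3 × [2.1 × 1.31 − 0.5 × 1.31²] = 2.47 mA.

Triode; I_D = 2.47 mA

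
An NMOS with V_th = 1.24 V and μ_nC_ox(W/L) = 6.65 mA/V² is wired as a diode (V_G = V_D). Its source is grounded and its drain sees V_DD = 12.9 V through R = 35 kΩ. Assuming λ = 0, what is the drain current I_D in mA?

With gate tied to drain, V_GS = V_DS ≥ V_GS − V_th, so the device is in saturation.
KCL at the drain: ½ k_n (V_GS − V_th)² = (V_DD − V_GS)/R.
Let x = V_GS − 1.24. Then 116 x² + x − 11.66 = 0, giving x = 0.312 V (positive root), so V_GS = 1.55 V.
I_D = (V_DD − V_GS)/R = (12.9 − 1.55) / 35 = 0.324 mA.

I_D = 0.324 mA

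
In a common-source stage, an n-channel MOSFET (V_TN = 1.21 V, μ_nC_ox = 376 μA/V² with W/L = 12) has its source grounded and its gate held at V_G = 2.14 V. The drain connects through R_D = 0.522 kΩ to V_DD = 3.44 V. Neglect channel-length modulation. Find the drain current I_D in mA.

V_GS = V_G = 2.14 V, so V_ov = 2.14 − 1.21 = 0.93 V.
k_n = μ_nC_ox · (W/L) = 4.512 mA/V².
Assume saturation: I_D = ½ k_n V_ov² = 0.5 × 4.512 × 0.93² = 1.95 mA, giving V_DS = V_DD − I_D R_D = 3.44 − 1.95 × 0.522 = 2.42 V.
V_DS = 2.42 V ≥ V_ov = 0.93 V, confirming saturation.

I_D = 1.95 mA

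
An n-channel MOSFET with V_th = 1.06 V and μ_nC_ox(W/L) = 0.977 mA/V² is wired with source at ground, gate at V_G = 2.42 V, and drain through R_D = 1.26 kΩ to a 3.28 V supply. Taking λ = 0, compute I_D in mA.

V_GS = V_G = 2.42 V, so V_ov = 2.42 − 1.06 = 1.36 V.
Assume saturation: I_D = ½ k_n V_ov² = 0.5 × 0.977 × 1.36² = 0.904 mA, giving V_DS = V_DD − I_D R_D = 3.28 − 0.904 × 1.26 = 2.14 V.
V_DS = 2.14 V ≥ V_ov = 1.36 V, confirming saturation.

I_D = 0.904 mA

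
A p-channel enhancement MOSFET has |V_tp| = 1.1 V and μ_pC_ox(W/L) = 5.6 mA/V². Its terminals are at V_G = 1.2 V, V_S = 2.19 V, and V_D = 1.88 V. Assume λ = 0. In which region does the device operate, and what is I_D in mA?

Cutoff; I_D = 0 mA

V_SG = V_S − V_G = 2.19 − 1.2 = 0.99 V; V_SD = V_S − V_D = 2.19 − 1.88 = 0.31 V.
V_SG = 0.99 V < |V_tp| = 1.1 V, so the transistor is in cutoff.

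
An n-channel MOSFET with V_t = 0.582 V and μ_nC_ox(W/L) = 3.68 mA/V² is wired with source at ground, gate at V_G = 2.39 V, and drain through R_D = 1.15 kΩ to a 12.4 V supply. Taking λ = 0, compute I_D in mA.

V_GS = V_G = 2.39 V, so V_ov = 2.39 − 0.582 = 1.81 V.
Assume saturation: I_D = ½ k_n V_ov² = 0.5 × 3.68 × 1.81² = 6.01 mA, giving V_DS = V_DD − I_D R_D = 12.4 − 6.01 × 1.15 = 5.48 V.
V_DS = 5.48 V ≥ V_ov = 1.81 V, confirming saturation.

I_D = 6.01 mA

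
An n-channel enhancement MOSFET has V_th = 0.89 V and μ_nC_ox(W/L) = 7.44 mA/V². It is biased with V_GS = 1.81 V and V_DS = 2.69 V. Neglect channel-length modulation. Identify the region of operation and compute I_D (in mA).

V_ov = V_GS − V_th = 1.81 − 0.89 = 0.92 V.
Since V_DS = 2.69 V ≥ V_ov = 0.92 V, the device is in saturation.
I_D = ½ k_n V_ov² = 0.5 × 7.44 × 0.92² = 3.15 mA.

Saturation; I_D = 3.15 mA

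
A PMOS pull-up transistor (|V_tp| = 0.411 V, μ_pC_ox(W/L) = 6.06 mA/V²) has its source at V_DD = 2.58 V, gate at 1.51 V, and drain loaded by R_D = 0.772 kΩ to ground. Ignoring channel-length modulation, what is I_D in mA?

I_D = 1.32 mA

V_SG = V_DD − V_G = 2.58 − 1.51 = 1.07 V, so V_ov = 1.07 − 0.411 = 0.659 V.
Assume saturation: I_D = ½ k_p V_ov² = 0.5 × 6.06 × 0.659² = 1.32 mA, giving V_SD = V_DD − I_D R_D = 2.58 − 1.32 × 0.772 = 1.56 V.
V_SD = 1.56 V ≥ V_ov = 0.659 V, confirming saturation.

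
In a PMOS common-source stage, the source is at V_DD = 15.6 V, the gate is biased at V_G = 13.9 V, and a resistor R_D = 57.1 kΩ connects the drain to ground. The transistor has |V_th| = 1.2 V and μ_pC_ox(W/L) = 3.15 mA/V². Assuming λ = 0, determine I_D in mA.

V_SG = V_DD − V_G = 15.6 − 13.9 = 1.7 V, so V_ov = 1.7 − 1.2 = 0.5 V.
Assume saturation: I_D = ½ k_p V_ov² = 0.5 × 3.15 × 0.5² = 0.394 mA, giving V_SD = V_DD − I_D R_D = 15.6 − 0.394 × 57.1 = -6.88 V.
But -6.88 V < V_ov = 0.5 V, so the device is actually in triode.
In triode I_D = k_p[V_ov V_SD − ½ V_SD²] and I_D = (V_DD − V_SD)/R_D. Equating: 89.9 V_SD² − 90.93 V_SD + 15.6 = 0, giving V_SD = 0.219 V (the root below V_ov).
I_D = (15.6 − 0.219) / 57.1 = 0.269 mA.

I_D = 0.269 mA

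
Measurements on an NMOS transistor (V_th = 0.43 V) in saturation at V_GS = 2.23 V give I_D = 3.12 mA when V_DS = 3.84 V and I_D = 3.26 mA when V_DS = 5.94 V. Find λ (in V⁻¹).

λ = 0.0233 V⁻¹

With V_GS fixed, I_D ∝ (1 + λ V_DS) in saturation, so I_D2/I_D1 = (1 + λ V_DS2)/(1 + λ V_DS1).
3.26/3.12 = 1.045 = (1 + 5.94 λ)/(1 + 3.84 λ).
Solving: λ (I_D1 V_DS2 − I_D2 V_DS1) = I_D2 − I_D1, so λ = (3.26 − 3.12) / (3.12 × 5.94 − 3.26 × 3.84) = 0.14 / 6.01 = 0.0233 V⁻¹.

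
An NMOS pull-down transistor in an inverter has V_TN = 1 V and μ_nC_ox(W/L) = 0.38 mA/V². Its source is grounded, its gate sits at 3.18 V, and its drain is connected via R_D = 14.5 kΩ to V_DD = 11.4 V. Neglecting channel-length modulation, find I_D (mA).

V_GS = V_G = 3.18 V, so V_ov = 3.18 − 1 = 2.18 V.
Assume saturation: I_D = ½ k_n V_ov² = 0.5 × 0.38 × 2.18² = 0.903 mA, giving V_DS = V_DD − I_D R_D = 11.4 − 0.903 × 14.5 = -1.69 V.
But -1.69 V < V_ov = 2.18 V, so the device is actually in triode.
In triode I_D = k_n[V_ov V_DS − ½ V_DS²] and I_D = (V_DD − V_DS)/R_D. Equating: 2.75 V_DS² − 13.01 V_DS + 11.4 = 0, giving V_DS = 1.16 V (the root below V_ov).
I_D = (11.4 − 1.16) / 14.5 = 0.706 mA.

I_D = 0.706 mA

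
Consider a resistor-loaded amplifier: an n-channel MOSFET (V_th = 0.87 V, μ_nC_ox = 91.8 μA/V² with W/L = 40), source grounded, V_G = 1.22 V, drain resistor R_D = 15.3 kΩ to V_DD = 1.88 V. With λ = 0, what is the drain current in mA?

I_D = 0.116 mA

V_GS = V_G = 1.22 V, so V_ov = 1.22 − 0.87 = 0.35 V.
k_n = μ_nC_ox · (W/L) = 3.672 mA/V².
Assume saturation: I_D = ½ k_n V_ov² = 0.5 × 3.672 × 0.35² = 0.225 mA, giving V_DS = V_DD − I_D R_D = 1.88 − 0.225 × 15.3 = -1.56 V.
But -1.56 V < V_ov = 0.35 V, so the device is actually in triode.
In triode I_D = k_n[V_ov V_DS − ½ V_DS²] and I_D = (V_DD − V_DS)/R_D. Equating: 28.1 V_DS² − 20.66 V_DS + 1.88 = 0, giving V_DS = 0.106 V (the root below V_ov).
I_D = (1.88 − 0.106) / 15.3 = 0.116 mA.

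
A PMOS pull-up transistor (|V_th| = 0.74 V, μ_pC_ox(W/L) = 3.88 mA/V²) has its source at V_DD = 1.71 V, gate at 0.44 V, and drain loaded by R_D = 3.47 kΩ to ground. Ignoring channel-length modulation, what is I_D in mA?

V_SG = V_DD − V_G = 1.71 − 0.44 = 1.27 V, so V_ov = 1.27 − 0.74 = 0.53 V.
Assume saturation: I_D = ½ k_p V_ov² = 0.5 × 3.88 × 0.53² = 0.545 mA, giving V_SD = V_DD − I_D R_D = 1.71 − 0.545 × 3.47 = -0.181 V.
But -0.181 V < V_ov = 0.53 V, so the device is actually in triode.
In triode I_D = k_p[V_ov V_SD − ½ V_SD²] and I_D = (V_DD − V_SD)/R_D. Equating: 6.73 V_SD² − 8.136 V_SD + 1.71 = 0, giving V_SD = 0.271 V (the root below V_ov).
I_D = (1.71 − 0.271) / 3.47 = 0.415 mA.

I_D = 0.415 mA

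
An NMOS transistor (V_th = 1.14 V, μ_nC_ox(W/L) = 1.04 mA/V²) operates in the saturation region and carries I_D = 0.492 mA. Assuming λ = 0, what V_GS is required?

V_GS = 2.11 V

In saturation I_D = ½ k_n (V_GS − V_th)², so V_GS − V_th = √(2 I_D / k_n) = √(2 × 0.492 / 1.04) = 0.973 V.
V_GS = 1.14 + 0.973 = 2.11 V.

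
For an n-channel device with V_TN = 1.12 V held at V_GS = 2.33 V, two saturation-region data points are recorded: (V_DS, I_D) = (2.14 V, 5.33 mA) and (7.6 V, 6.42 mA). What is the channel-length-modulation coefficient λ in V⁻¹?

λ = 0.0407 V⁻¹

With V_GS fixed, I_D ∝ (1 + λ V_DS) in saturation, so I_D2/I_D1 = (1 + λ V_DS2)/(1 + λ V_DS1).
6.42/5.33 = 1.205 = (1 + 7.6 λ)/(1 + 2.14 λ).
Solving: λ (I_D1 V_DS2 − I_D2 V_DS1) = I_D2 − I_D1, so λ = (6.42 − 5.33) / (5.33 × 7.6 − 6.42 × 2.14) = 1.09 / 26.8 = 0.0407 V⁻¹.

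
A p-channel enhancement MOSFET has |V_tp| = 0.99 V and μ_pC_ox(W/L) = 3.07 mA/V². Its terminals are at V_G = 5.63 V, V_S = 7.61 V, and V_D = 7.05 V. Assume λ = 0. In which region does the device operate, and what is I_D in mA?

Triode; I_D = 1.22 mA

V_SG = V_S − V_G = 7.61 − 5.63 = 1.98 V; V_SD = V_S − V_D = 7.61 − 7.05 = 0.56 V.
V_ov = V_SG − |V_tp| = 1.98 − 0.99 = 0.99 V.
Since V_SD = 0.56 V < V_ov = 0.99 V, the device is in the triode region.
I_D = k_p [V_ov · V_SD − ½ V_SD²] = 3.07 × [0.99 × 0.56 − 0.5 × 0.56²] = 1.22 mA.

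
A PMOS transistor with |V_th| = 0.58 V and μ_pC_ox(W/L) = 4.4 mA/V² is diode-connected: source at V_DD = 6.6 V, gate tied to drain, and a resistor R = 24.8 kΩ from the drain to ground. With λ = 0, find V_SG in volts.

V_SG = 0.903 V

With gate tied to drain, V_SG = V_SD ≥ V_SG − |V_th|, so the device is in saturation.
KCL at the drain: ½ k_p (V_SG − |V_th|)² = (V_DD − V_SG)/R.
Let x = V_SG − 0.58. Then 54.6 x² + x − 6.02 = 0, giving x = 0.323 V (positive root), so V_SG = 0.903 V.
I_D = (V_DD − V_SG)/R = (6.6 − 0.903) / 24.8 = 0.23 mA.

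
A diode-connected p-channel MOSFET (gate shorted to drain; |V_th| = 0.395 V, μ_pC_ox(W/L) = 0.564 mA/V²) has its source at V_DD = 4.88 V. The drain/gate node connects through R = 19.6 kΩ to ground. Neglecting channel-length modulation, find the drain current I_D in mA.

With gate tied to drain, V_SG = V_SD ≥ V_SG − |V_th|, so the device is in saturation.
KCL at the drain: ½ k_p (V_SG − |V_th|)² = (V_DD − V_SG)/R.
Let x = V_SG − 0.395. Then 5.53 x² + x − 4.485 = 0, giving x = 0.815 V (positive root), so V_SG = 1.21 V.
I_D = (V_DD − V_SG)/R = (4.88 − 1.21) / 19.6 = 0.187 mA.

I_D = 0.187 mA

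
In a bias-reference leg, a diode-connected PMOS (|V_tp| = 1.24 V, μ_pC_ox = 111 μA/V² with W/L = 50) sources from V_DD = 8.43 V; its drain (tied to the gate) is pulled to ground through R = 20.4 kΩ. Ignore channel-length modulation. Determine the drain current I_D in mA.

With gate tied to drain, V_SG = V_SD ≥ V_SG − |V_tp|, so the device is in saturation.
k_p = μ_pC_ox · (W/L) = 5.55 mA/V².
KCL at the drain: ½ k_p (V_SG − |V_tp|)² = (V_DD − V_SG)/R.
Let x = V_SG − 1.24. Then 56.6 x² + x − 7.19 = 0, giving x = 0.348 V (positive root), so V_SG = 1.59 V.
I_D = (V_DD − V_SG)/R = (8.43 − 1.59) / 20.4 = 0.335 mA.

I_D = 0.335 mA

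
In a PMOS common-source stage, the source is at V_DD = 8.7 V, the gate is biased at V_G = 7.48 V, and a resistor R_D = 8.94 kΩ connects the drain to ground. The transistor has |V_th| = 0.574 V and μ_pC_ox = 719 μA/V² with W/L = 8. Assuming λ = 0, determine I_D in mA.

V_SG = V_DD − V_G = 8.7 − 7.48 = 1.22 V, so V_ov = 1.22 − 0.574 = 0.646 V.
k_p = μ_pC_ox · (W/L) = 5.752 mA/V².
Assume saturation: I_D = ½ k_p V_ov² = 0.5 × 5.752 × 0.646² = 1.2 mA, giving V_SD = V_DD − I_D R_D = 8.7 − 1.2 × 8.94 = -2.03 V.
But -2.03 V < V_ov = 0.646 V, so the device is actually in triode.
In triode I_D = k_p[V_ov V_SD − ½ V_SD²] and I_D = (V_DD − V_SD)/R_D. Equating: 25.7 V_SD² − 34.22 V_SD + 8.7 = 0, giving V_SD = 0.342 V (the root below V_ov).
I_D = (8.7 − 0.342) / 8.94 = 0.935 mA.

I_D = 0.935 mA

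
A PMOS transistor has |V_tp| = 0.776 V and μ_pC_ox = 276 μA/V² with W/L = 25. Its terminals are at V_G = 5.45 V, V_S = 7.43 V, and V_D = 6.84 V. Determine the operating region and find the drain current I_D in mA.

Triode; I_D = 3.70 mA

V_SG = V_S − V_G = 7.43 − 5.45 = 1.98 V; V_SD = V_S − V_D = 7.43 − 6.84 = 0.59 V.
k_p = μ_pC_ox · (W/L) = 6.9 mA/V².
V_ov = V_SG − |V_tp| = 1.98 − 0.776 = 1.2 V.
Since V_SD = 0.59 V < V_ov = 1.2 V, the device is in the triode region.
I_D = k_p [V_ov · V_SD − ½ V_SD²] = 6.9 × [1.2 × 0.59 − 0.5 × 0.59²] = 3.7 mA.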